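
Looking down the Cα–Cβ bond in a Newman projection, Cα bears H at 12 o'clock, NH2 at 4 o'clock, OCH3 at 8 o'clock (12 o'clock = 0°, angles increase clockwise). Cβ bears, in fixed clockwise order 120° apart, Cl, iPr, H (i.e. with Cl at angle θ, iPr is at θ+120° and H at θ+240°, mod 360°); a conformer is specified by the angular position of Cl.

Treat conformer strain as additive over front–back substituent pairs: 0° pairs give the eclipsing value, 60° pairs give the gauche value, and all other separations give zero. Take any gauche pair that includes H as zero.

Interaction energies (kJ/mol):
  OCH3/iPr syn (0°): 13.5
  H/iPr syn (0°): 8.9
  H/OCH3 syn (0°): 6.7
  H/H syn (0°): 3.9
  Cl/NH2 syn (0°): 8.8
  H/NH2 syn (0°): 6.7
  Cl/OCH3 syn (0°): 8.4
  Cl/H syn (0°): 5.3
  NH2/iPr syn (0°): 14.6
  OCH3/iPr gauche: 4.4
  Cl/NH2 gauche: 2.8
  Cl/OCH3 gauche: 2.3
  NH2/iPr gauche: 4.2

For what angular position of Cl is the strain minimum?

Cl at 0° (eclipsed): H–Cl eclipsed, NH2–iPr eclipsed, OCH3–H eclipsed; 5.3 + 14.6 + 6.7 = 26.6 kJ/mol.
Cl at 60° (staggered): NH2–Cl gauche, NH2–iPr gauche, OCH3–iPr gauche; 2.8 + 4.2 + 4.4 = 11.4 kJ/mol.
Cl at 120° (eclipsed): H–H eclipsed, NH2–Cl eclipsed, OCH3–iPr eclipsed; 3.9 + 8.8 + 13.5 = 26.2 kJ/mol.
Cl at 180° (staggered): NH2–Cl gauche, OCH3–Cl gauche, OCH3–iPr gauche; 2.8 + 2.3 + 4.4 = 9.5 kJ/mol.
Cl at 240° (eclipsed): H–iPr eclipsed, NH2–H eclipsed, OCH3–Cl eclipsed; 8.9 + 6.7 + 8.4 = 24.0 kJ/mol.
Cl at 300° (staggered): NH2–iPr gauche, OCH3–Cl gauche; 4.2 + 2.3 = 6.5 kJ/mol.
The minimum (6.5 kJ/mol) occurs with Cl at 300°.

300°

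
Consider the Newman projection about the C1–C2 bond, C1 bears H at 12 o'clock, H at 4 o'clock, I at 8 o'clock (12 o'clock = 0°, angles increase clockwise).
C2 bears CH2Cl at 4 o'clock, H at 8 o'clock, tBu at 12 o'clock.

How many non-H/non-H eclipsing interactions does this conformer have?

0

Every eclipsing pair involves H, so the count is 0.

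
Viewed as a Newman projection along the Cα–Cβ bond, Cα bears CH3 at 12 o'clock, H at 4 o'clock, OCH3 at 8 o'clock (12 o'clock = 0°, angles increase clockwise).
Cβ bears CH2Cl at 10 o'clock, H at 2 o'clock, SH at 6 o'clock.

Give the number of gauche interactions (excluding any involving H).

3

Non-H gauche pairs: CH3(0°)/CH2Cl(300°); OCH3(240°)/CH2Cl(300°); OCH3(240°)/SH(180°) — 3 interactions.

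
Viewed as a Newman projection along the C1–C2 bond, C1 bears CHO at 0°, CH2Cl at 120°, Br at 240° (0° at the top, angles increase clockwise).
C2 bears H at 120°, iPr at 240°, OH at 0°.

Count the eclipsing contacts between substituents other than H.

Non-H eclipsing pairs: CHO(0°)/OH(0°); Br(240°)/iPr(240°) — 2 interactions.

2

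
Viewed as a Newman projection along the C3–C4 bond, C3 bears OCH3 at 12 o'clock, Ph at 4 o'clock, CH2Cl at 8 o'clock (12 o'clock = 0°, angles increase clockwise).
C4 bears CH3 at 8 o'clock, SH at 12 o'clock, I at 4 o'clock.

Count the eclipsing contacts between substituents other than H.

3

Non-H eclipsing pairs: OCH3(0°)/SH(0°); Ph(120°)/I(120°); CH2Cl(240°)/CH3(240°) — 3 interactions.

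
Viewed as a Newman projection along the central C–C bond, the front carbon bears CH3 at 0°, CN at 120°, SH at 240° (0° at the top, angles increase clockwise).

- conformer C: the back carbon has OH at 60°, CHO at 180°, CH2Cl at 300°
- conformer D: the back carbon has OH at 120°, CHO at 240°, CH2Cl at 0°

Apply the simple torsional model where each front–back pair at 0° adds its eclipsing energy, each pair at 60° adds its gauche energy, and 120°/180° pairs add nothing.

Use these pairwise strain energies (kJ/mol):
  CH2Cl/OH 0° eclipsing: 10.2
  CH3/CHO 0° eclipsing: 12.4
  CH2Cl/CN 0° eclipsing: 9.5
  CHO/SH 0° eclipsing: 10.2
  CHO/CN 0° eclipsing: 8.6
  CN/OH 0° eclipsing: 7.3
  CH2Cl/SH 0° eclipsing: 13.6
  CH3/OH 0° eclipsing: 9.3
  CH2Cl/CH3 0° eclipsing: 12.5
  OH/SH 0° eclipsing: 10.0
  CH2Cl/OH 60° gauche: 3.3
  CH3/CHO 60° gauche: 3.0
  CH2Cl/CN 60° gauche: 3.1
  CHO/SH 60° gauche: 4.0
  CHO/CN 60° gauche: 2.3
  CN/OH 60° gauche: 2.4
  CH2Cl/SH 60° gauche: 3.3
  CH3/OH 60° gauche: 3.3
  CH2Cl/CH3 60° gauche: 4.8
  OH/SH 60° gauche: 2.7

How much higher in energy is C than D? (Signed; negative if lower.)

-9.9 kJ/mol

C is staggered. CH3 at 0° is gauche with OH at 60° (3.3); CH3 at 0° is gauche with CH2Cl at 300° (4.8); CN at 120° is gauche with OH at 60° (2.4); CN at 120° is gauche with CHO at 180° (2.3); SH at 240° is gauche with CHO at 180° (4.0); SH at 240° is gauche with CH2Cl at 300° (3.3). Total 20.1 kJ/mol.
D is eclipsed. CH3 at 0° is eclipsed with CH2Cl at 0° (12.5); CN at 120° is eclipsed with OH at 120° (7.3); SH at 240° is eclipsed with CHO at 240° (10.2). Total 30.0 kJ/mol.
E(C) − E(D) = 20.1 − 30.0 = -9.9 kJ/mol.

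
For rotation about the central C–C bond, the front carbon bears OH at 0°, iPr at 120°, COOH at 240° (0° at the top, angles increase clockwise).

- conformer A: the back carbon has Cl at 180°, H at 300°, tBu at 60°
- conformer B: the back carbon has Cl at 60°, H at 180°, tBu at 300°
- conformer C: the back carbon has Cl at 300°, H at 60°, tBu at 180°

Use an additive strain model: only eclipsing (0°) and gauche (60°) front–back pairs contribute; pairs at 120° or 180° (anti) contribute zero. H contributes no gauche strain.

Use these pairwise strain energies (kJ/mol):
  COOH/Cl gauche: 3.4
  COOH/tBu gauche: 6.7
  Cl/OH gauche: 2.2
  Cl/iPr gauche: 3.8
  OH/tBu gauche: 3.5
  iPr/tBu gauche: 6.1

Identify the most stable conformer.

A (staggered): OH(0°)/tBu(60°) gauche 3.5; iPr(120°)/Cl(180°) gauche 3.8; iPr(120°)/tBu(60°) gauche 6.1; COOH(240°)/Cl(180°) gauche 3.4 → 16.8 kJ/mol.
B (staggered): OH(0°)/Cl(60°) gauche 2.2; OH(0°)/tBu(300°) gauche 3.5; iPr(120°)/Cl(60°) gauche 3.8; COOH(240°)/tBu(300°) gauche 6.7 → 16.2 kJ/mol.
C (staggered): OH(0°)/Cl(300°) gauche 2.2; iPr(120°)/tBu(180°) gauche 6.1; COOH(240°)/Cl(300°) gauche 3.4; COOH(240°)/tBu(180°) gauche 6.7 → 18.4 kJ/mol.
B has the lowest total (16.2 kJ/mol).

B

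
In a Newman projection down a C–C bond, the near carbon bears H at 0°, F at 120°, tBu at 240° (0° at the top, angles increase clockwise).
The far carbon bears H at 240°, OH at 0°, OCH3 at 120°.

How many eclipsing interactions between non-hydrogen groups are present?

Non-H eclipsing pairs: F(120°)/OCH3(120°) — 1 interaction.

1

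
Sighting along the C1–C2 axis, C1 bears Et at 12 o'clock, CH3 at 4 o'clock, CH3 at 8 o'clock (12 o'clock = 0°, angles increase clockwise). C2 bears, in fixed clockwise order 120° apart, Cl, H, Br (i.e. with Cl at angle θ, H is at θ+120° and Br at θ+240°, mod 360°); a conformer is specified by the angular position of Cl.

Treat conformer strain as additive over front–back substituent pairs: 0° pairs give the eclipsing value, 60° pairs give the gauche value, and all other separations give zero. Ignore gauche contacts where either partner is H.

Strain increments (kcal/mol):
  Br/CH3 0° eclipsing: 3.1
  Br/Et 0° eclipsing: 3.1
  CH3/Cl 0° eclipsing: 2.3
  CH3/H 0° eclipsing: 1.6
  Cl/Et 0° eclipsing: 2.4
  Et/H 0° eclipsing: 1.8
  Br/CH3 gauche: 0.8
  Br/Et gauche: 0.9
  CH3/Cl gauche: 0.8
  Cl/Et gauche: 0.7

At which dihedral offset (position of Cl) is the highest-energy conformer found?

Cl at 0° (eclipsed): Et(0°)/Cl(0°) eclipsed 2.4; CH3(120°)/H(120°) eclipsed 1.6; CH3(240°)/Br(240°) eclipsed 3.1 → 7.1 kcal/mol.
Cl at 60° (staggered): Et(0°)/Cl(60°) gauche 0.7; Et(0°)/Br(300°) gauche 0.9; CH3(120°)/Cl(60°) gauche 0.8; CH3(240°)/Br(300°) gauche 0.8 → 3.2 kcal/mol.
Cl at 120° (eclipsed): Et(0°)/Br(0°) eclipsed 3.1; CH3(120°)/Cl(120°) eclipsed 2.3; CH3(240°)/H(240°) eclipsed 1.6 → 7.0 kcal/mol.
Cl at 180° (staggered): Et(0°)/Br(60°) gauche 0.9; CH3(120°)/Cl(180°) gauche 0.8; CH3(120°)/Br(60°) gauche 0.8; CH3(240°)/Cl(180°) gauche 0.8 → 3.3 kcal/mol.
Cl at 240° (eclipsed): Et(0°)/H(0°) eclipsed 1.8; CH3(120°)/Br(120°) eclipsed 3.1; CH3(240°)/Cl(240°) eclipsed 2.3 → 7.2 kcal/mol.
Cl at 300° (staggered): Et(0°)/Cl(300°) gauche 0.7; CH3(120°)/Br(180°) gauche 0.8; CH3(240°)/Cl(300°) gauche 0.8; CH3(240°)/Br(180°) gauche 0.8 → 3.1 kcal/mol.
The maximum (7.2 kcal/mol) occurs with Cl at 240°.

240°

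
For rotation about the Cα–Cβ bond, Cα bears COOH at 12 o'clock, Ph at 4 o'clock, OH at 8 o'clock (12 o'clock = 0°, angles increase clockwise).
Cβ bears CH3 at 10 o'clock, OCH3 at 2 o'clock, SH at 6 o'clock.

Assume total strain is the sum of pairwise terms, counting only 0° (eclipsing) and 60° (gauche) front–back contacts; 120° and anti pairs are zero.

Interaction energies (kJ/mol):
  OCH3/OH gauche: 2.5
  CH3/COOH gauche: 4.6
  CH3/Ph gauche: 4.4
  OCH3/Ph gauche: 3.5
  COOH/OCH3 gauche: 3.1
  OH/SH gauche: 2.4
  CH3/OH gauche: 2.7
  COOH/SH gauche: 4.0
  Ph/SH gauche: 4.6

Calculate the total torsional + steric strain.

20.9 kJ/mol

This conformer (staggered): COOH(0°)/CH3(300°) gauche 4.6; COOH(0°)/OCH3(60°) gauche 3.1; Ph(120°)/OCH3(60°) gauche 3.5; Ph(120°)/SH(180°) gauche 4.6; OH(240°)/CH3(300°) gauche 2.7; OH(240°)/SH(180°) gauche 2.4 → 20.9 kJ/mol.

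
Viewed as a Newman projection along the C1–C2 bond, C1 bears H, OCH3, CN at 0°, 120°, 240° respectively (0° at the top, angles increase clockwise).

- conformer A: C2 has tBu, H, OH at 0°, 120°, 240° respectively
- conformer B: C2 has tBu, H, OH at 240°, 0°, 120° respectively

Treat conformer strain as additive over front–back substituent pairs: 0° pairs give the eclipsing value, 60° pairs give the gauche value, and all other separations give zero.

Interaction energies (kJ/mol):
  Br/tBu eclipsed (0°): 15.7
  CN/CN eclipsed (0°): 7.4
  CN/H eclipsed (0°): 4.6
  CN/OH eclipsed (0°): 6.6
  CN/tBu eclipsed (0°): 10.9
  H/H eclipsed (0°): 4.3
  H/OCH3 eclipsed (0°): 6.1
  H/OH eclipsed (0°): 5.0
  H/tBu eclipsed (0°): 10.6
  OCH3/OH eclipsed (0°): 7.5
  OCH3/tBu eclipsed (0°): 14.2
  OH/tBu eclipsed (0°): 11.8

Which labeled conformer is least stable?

A (eclipsed): H–tBu eclipsed, OCH3–H eclipsed, CN–OH eclipsed; 10.6 + 6.1 + 6.6 = 23.3 kJ/mol.
B (eclipsed): H–H eclipsed, OCH3–OH eclipsed, CN–tBu eclipsed; 4.3 + 7.5 + 10.9 = 22.7 kJ/mol.
A has the highest total (23.3 kJ/mol).

A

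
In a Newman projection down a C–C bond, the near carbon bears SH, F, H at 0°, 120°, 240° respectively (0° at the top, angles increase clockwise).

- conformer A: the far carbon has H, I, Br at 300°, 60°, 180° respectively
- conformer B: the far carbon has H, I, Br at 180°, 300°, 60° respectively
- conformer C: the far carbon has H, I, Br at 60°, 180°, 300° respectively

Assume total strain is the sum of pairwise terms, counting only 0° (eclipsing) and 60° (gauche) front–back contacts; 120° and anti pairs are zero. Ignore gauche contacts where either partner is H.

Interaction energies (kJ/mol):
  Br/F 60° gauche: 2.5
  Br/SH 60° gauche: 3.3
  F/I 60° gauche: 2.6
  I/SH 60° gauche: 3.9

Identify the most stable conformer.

C

A (staggered): SH(0°)/I(60°) gauche 3.9; F(120°)/I(60°) gauche 2.6; F(120°)/Br(180°) gauche 2.5 → 9.0 kJ/mol.
B (staggered): SH(0°)/I(300°) gauche 3.9; SH(0°)/Br(60°) gauche 3.3; F(120°)/Br(60°) gauche 2.5 → 9.7 kJ/mol.
C (staggered): SH(0°)/Br(300°) gauche 3.3; F(120°)/I(180°) gauche 2.6 → 5.9 kJ/mol.
C has the lowest total (5.9 kJ/mol).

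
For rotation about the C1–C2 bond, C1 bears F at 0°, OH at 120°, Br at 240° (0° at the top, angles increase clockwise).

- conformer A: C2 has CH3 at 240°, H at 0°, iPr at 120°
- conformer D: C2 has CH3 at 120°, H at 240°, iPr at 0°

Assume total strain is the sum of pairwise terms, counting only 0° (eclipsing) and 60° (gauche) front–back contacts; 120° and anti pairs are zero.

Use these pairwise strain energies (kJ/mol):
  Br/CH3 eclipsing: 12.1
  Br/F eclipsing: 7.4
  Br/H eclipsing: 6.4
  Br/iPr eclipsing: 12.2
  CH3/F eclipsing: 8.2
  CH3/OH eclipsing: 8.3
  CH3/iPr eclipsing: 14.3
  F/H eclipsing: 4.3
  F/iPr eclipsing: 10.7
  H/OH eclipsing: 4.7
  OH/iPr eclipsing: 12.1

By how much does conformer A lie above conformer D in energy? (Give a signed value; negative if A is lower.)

+3.1 kJ/mol

A (eclipsed): F(0°)/H(0°) eclipsed 4.3; OH(120°)/iPr(120°) eclipsed 12.1; Br(240°)/CH3(240°) eclipsed 12.1 → 28.5 kJ/mol.
D (eclipsed): F(0°)/iPr(0°) eclipsed 10.7; OH(120°)/CH3(120°) eclipsed 8.3; Br(240°)/H(240°) eclipsed 6.4 → 25.4 kJ/mol.
E(A) − E(D) = 28.5 − 25.4 = +3.1 kJ/mol.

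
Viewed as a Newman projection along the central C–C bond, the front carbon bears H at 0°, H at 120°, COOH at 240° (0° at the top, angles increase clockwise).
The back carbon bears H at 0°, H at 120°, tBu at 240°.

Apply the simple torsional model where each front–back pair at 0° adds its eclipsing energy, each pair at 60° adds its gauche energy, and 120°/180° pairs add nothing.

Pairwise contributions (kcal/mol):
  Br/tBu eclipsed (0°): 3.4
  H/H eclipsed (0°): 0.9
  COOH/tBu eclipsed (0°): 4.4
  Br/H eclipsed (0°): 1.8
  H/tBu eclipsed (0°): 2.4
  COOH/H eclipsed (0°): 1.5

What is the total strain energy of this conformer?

6.2 kcal/mol

This conformer (eclipsed): H–H eclipsed, H–H eclipsed, COOH–tBu eclipsed; 0.9 + 0.9 + 4.4 = 6.2 kcal/mol.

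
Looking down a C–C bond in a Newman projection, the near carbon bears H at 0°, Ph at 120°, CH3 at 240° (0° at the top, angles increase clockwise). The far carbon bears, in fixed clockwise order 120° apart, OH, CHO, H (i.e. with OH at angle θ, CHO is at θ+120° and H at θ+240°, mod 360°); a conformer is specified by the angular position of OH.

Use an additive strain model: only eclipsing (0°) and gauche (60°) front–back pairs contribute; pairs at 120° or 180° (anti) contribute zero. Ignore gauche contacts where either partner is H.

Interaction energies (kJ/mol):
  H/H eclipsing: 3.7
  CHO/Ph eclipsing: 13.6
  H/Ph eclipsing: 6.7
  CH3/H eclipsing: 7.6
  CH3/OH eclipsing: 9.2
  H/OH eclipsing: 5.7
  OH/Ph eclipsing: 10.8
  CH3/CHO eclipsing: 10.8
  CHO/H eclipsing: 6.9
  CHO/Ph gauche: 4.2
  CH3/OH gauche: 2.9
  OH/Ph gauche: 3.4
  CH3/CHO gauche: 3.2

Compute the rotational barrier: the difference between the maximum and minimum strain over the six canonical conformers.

19.8 kJ/mol

OH at 0° (eclipsed): H(0°)/OH(0°) eclipsed 5.7; Ph(120°)/CHO(120°) eclipsed 13.6; CH3(240°)/H(240°) eclipsed 7.6 → 26.9 kJ/mol.
OH at 60° (staggered): Ph(120°)/OH(60°) gauche 3.4; Ph(120°)/CHO(180°) gauche 4.2; CH3(240°)/CHO(180°) gauche 3.2 → 10.8 kJ/mol.
OH at 120° (eclipsed): H(0°)/H(0°) eclipsed 3.7; Ph(120°)/OH(120°) eclipsed 10.8; CH3(240°)/CHO(240°) eclipsed 10.8 → 25.3 kJ/mol.
OH at 180° (staggered): Ph(120°)/OH(180°) gauche 3.4; CH3(240°)/OH(180°) gauche 2.9; CH3(240°)/CHO(300°) gauche 3.2 → 9.5 kJ/mol.
OH at 240° (eclipsed): H(0°)/CHO(0°) eclipsed 6.9; Ph(120°)/H(120°) eclipsed 6.7; CH3(240°)/OH(240°) eclipsed 9.2 → 22.8 kJ/mol.
OH at 300° (staggered): Ph(120°)/CHO(60°) gauche 4.2; CH3(240°)/OH(300°) gauche 2.9 → 7.1 kJ/mol.
Max at 0° (26.9 kJ/mol), min at 300° (7.1 kJ/mol); barrier = 19.8 kJ/mol.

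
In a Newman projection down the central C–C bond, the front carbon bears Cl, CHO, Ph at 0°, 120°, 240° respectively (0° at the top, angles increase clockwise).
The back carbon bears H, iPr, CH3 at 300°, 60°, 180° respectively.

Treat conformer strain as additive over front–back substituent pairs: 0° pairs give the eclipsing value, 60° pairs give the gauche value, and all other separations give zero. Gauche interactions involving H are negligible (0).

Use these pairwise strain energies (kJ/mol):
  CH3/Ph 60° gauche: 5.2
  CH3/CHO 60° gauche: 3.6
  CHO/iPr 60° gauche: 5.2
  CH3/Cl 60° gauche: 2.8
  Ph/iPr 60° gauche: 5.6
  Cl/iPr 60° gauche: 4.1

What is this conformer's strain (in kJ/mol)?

18.1 kJ/mol

This conformer (staggered): Cl(0°)/iPr(60°) gauche 4.1; CHO(120°)/iPr(60°) gauche 5.2; CHO(120°)/CH3(180°) gauche 3.6; Ph(240°)/CH3(180°) gauche 5.2 → 18.1 kJ/mol.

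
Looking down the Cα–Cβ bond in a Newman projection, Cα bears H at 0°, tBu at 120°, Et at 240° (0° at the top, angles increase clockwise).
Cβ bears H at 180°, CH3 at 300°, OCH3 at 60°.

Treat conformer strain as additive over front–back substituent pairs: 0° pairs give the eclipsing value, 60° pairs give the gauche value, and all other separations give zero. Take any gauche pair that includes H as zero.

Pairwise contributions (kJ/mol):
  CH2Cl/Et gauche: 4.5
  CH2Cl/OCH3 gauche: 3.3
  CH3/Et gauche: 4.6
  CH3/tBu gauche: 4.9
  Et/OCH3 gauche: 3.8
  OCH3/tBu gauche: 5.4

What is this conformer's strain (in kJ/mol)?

10.0 kJ/mol

This conformer (staggered): tBu–OCH3 gauche, Et–CH3 gauche; 5.4 + 4.6 = 10.0 kJ/mol.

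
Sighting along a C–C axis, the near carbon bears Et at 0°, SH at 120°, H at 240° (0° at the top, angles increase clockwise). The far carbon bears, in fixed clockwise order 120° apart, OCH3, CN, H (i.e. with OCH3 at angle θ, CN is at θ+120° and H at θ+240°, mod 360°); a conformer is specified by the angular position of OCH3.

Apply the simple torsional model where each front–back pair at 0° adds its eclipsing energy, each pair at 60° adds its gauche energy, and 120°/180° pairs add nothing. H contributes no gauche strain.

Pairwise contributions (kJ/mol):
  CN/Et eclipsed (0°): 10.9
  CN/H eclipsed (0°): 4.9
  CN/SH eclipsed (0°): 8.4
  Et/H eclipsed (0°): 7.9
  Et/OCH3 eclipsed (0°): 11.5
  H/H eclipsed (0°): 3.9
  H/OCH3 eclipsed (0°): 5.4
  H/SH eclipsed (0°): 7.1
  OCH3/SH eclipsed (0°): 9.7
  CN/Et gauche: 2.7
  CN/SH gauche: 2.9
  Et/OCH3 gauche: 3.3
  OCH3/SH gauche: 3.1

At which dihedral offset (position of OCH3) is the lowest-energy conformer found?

180°

OCH3 at 0° (eclipsed): Et(0°)/OCH3(0°) eclipsed 11.5; SH(120°)/CN(120°) eclipsed 8.4; H(240°)/H(240°) eclipsed 3.9 → 23.8 kJ/mol.
OCH3 at 60° (staggered): Et(0°)/OCH3(60°) gauche 3.3; SH(120°)/OCH3(60°) gauche 3.1; SH(120°)/CN(180°) gauche 2.9 → 9.3 kJ/mol.
OCH3 at 120° (eclipsed): Et(0°)/H(0°) eclipsed 7.9; SH(120°)/OCH3(120°) eclipsed 9.7; H(240°)/CN(240°) eclipsed 4.9 → 22.5 kJ/mol.
OCH3 at 180° (staggered): Et(0°)/CN(300°) gauche 2.7; SH(120°)/OCH3(180°) gauche 3.1 → 5.8 kJ/mol.
OCH3 at 240° (eclipsed): Et(0°)/CN(0°) eclipsed 10.9; SH(120°)/H(120°) eclipsed 7.1; H(240°)/OCH3(240°) eclipsed 5.4 → 23.4 kJ/mol.
OCH3 at 300° (staggered): Et(0°)/OCH3(300°) gauche 3.3; Et(0°)/CN(60°) gauche 2.7; SH(120°)/CN(60°) gauche 2.9 → 8.9 kJ/mol.
The minimum (5.8 kJ/mol) occurs with OCH3 at 180°.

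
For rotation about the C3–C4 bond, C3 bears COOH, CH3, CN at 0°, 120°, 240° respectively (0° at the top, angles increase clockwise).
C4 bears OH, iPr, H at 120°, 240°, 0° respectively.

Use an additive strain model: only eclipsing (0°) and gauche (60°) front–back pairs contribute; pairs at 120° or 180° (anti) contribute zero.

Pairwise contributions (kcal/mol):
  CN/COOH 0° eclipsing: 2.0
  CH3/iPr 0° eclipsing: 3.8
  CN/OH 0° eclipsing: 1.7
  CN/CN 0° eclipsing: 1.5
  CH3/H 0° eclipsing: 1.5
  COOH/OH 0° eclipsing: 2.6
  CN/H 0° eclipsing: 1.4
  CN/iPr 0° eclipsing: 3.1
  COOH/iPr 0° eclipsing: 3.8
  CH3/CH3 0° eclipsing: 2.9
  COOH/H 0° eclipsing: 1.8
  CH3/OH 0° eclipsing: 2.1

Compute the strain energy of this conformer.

7.0 kcal/mol

This conformer (eclipsed): COOH(0°)/H(0°) eclipsed 1.8; CH3(120°)/OH(120°) eclipsed 2.1; CN(240°)/iPr(240°) eclipsed 3.1 → 7.0 kcal/mol.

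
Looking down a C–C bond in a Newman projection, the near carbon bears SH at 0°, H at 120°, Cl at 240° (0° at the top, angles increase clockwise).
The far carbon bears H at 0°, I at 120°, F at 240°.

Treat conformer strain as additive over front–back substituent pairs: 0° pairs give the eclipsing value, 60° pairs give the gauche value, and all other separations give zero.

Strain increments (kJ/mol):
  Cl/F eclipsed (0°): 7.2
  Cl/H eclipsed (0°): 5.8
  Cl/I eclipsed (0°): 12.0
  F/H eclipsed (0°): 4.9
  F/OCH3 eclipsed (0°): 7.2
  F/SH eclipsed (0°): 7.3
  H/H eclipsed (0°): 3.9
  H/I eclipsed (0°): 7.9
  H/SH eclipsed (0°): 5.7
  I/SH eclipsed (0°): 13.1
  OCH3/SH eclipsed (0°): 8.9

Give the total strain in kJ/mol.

This conformer is eclipsed. SH at 0° is eclipsed with H at 0° (5.7); H at 120° is eclipsed with I at 120° (7.9); Cl at 240° is eclipsed with F at 240° (7.2). Total 20.8 kJ/mol.

20.8 kJ/mol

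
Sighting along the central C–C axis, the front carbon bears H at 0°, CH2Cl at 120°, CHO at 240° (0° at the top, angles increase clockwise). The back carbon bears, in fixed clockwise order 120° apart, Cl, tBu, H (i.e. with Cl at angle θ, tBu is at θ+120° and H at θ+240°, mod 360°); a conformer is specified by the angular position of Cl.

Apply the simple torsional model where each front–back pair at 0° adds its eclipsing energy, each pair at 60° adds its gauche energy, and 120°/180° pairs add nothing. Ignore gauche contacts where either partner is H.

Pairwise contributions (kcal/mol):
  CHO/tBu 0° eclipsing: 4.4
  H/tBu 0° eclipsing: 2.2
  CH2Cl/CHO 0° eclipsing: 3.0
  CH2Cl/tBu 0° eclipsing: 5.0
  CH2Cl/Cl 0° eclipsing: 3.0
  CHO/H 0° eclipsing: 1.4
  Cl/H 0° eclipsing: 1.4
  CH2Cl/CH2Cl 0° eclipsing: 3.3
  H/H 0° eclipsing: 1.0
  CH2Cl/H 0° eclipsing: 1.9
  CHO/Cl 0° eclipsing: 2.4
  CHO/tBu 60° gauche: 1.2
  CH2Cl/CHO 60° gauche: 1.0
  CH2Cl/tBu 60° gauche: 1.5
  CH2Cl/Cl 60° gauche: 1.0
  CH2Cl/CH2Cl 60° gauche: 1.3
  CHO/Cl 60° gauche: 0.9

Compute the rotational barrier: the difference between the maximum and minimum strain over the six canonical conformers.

6.0 kcal/mol

Cl at 0° (eclipsed): H(0°)/Cl(0°) eclipsed 1.4; CH2Cl(120°)/tBu(120°) eclipsed 5.0; CHO(240°)/H(240°) eclipsed 1.4 → 7.8 kcal/mol.
Cl at 60° (staggered): CH2Cl(120°)/Cl(60°) gauche 1.0; CH2Cl(120°)/tBu(180°) gauche 1.5; CHO(240°)/tBu(180°) gauche 1.2 → 3.7 kcal/mol.
Cl at 120° (eclipsed): H(0°)/H(0°) eclipsed 1.0; CH2Cl(120°)/Cl(120°) eclipsed 3.0; CHO(240°)/tBu(240°) eclipsed 4.4 → 8.4 kcal/mol.
Cl at 180° (staggered): CH2Cl(120°)/Cl(180°) gauche 1.0; CHO(240°)/Cl(180°) gauche 0.9; CHO(240°)/tBu(300°) gauche 1.2 → 3.1 kcal/mol.
Cl at 240° (eclipsed): H(0°)/tBu(0°) eclipsed 2.2; CH2Cl(120°)/H(120°) eclipsed 1.9; CHO(240°)/Cl(240°) eclipsed 2.4 → 6.5 kcal/mol.
Cl at 300° (staggered): CH2Cl(120°)/tBu(60°) gauche 1.5; CHO(240°)/Cl(300°) gauche 0.9 → 2.4 kcal/mol.
Max at 120° (8.4 kcal/mol), min at 300° (2.4 kcal/mol); barrier = 6.0 kcal/mol.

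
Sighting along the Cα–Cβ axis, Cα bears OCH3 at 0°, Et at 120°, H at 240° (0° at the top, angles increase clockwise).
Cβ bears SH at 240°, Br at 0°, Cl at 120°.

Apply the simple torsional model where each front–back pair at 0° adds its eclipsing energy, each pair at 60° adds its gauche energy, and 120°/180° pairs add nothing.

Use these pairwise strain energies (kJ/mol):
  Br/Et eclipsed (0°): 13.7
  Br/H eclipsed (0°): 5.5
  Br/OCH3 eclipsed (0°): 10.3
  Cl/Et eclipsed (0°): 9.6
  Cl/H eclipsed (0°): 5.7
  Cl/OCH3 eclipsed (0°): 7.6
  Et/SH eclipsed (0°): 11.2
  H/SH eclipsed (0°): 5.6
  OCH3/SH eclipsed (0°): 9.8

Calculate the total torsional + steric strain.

This conformer is eclipsed. OCH3 at 0° is eclipsed with Br at 0° (10.3); Et at 120° is eclipsed with Cl at 120° (9.6); H at 240° is eclipsed with SH at 240° (5.6). Total 25.5 kJ/mol.

25.5 kJ/mol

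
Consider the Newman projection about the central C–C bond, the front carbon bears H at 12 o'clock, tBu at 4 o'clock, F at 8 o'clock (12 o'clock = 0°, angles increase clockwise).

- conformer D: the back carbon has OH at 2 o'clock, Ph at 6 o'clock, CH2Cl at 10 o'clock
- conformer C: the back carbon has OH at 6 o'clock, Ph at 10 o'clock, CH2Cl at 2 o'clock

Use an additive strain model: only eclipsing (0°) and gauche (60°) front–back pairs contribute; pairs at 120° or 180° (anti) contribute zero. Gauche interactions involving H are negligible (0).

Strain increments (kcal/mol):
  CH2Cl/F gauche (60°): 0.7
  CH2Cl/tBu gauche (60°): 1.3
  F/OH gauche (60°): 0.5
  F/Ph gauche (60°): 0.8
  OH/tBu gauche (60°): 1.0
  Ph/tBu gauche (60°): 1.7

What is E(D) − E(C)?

D (staggered): tBu(120°)/OH(60°) gauche 1.0; tBu(120°)/Ph(180°) gauche 1.7; F(240°)/Ph(180°) gauche 0.8; F(240°)/CH2Cl(300°) gauche 0.7 → 4.2 kcal/mol.
C (staggered): tBu(120°)/OH(180°) gauche 1.0; tBu(120°)/CH2Cl(60°) gauche 1.3; F(240°)/OH(180°) gauche 0.5; F(240°)/Ph(300°) gauche 0.8 → 3.6 kcal/mol.
E(D) − E(C) = 4.2 − 3.6 = +0.6 kcal/mol.

+0.6 kcal/mol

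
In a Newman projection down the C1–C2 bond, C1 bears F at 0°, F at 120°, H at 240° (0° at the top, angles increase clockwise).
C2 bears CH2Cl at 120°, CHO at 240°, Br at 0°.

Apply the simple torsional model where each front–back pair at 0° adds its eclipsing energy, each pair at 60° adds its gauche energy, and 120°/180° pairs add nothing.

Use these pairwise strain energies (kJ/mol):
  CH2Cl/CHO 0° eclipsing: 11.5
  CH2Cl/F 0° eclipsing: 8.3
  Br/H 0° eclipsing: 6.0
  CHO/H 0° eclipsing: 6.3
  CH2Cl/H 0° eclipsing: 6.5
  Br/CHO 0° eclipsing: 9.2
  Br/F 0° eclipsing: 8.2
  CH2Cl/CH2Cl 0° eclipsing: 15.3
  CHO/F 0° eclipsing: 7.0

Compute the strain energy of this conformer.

This conformer (eclipsed): F(0°)/Br(0°) eclipsed 8.2; F(120°)/CH2Cl(120°) eclipsed 8.3; H(240°)/CHO(240°) eclipsed 6.3 → 22.8 kJ/mol.

22.8 kJ/mol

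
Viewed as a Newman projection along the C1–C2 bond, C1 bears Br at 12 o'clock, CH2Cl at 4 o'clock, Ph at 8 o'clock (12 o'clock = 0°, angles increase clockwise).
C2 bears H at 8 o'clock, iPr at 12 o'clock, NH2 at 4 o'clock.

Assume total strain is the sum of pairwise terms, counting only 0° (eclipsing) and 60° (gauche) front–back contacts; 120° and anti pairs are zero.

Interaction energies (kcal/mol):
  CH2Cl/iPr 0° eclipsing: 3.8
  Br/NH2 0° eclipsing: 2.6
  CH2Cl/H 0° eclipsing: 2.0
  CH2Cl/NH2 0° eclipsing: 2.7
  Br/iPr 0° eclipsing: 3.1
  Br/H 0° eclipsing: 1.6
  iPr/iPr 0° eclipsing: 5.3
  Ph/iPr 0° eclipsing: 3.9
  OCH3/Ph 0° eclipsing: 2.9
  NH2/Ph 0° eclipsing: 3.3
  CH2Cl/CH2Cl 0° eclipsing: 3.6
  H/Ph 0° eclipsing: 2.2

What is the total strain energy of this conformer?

8.0 kcal/mol

This conformer (eclipsed): Br(0°)/iPr(0°) eclipsed 3.1; CH2Cl(120°)/NH2(120°) eclipsed 2.7; Ph(240°)/H(240°) eclipsed 2.2 → 8.0 kcal/mol.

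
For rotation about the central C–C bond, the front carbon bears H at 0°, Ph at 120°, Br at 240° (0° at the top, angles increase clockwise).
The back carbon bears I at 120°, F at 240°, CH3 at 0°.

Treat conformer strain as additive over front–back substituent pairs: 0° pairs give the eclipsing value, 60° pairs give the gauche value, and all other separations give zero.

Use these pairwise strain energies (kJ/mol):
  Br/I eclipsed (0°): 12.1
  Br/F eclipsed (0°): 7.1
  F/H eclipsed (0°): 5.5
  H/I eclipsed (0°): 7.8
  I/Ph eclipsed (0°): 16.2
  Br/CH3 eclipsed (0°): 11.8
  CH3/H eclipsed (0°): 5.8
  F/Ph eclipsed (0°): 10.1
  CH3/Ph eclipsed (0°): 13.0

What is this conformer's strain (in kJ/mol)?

This conformer is eclipsed. H at 0° is eclipsed with CH3 at 0° (5.8); Ph at 120° is eclipsed with I at 120° (16.2); Br at 240° is eclipsed with F at 240° (7.1). Total 29.1 kJ/mol.

29.1 kJ/mol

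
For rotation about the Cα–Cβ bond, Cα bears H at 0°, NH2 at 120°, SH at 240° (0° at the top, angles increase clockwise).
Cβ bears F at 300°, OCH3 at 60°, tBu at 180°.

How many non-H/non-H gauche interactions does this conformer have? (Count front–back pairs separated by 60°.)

4

Non-H gauche pairs: NH2(120°)/OCH3(60°); NH2(120°)/tBu(180°); SH(240°)/F(300°); SH(240°)/tBu(180°) — 4 interactions.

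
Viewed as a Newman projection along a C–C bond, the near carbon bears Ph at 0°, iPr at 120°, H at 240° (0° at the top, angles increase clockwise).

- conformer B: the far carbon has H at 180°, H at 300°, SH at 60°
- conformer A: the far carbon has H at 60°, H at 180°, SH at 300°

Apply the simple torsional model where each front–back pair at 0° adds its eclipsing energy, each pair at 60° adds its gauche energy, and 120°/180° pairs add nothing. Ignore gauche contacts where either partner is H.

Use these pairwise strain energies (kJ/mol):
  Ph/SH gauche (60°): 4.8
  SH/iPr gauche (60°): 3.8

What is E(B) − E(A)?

+3.8 kJ/mol

B (staggered): Ph(0°)/SH(60°) gauche 4.8; iPr(120°)/SH(60°) gauche 3.8 → 8.6 kJ/mol.
A (staggered): Ph(0°)/SH(300°) gauche 4.8 → 4.8 kJ/mol.
E(B) − E(A) = 8.6 − 4.8 = +3.8 kJ/mol.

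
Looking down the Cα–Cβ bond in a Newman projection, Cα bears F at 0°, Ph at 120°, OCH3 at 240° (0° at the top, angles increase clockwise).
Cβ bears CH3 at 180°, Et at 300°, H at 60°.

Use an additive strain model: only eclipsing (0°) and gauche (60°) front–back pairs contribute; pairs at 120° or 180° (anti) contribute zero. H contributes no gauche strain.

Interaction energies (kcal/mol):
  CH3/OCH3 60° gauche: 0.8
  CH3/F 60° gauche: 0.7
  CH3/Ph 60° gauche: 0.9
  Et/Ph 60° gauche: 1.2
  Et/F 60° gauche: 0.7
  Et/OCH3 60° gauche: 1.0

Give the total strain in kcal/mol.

3.4 kcal/mol

This conformer (staggered): F(0°)/Et(300°) gauche 0.7; Ph(120°)/CH3(180°) gauche 0.9; OCH3(240°)/CH3(180°) gauche 0.8; OCH3(240°)/Et(300°) gauche 1.0 → 3.4 kcal/mol.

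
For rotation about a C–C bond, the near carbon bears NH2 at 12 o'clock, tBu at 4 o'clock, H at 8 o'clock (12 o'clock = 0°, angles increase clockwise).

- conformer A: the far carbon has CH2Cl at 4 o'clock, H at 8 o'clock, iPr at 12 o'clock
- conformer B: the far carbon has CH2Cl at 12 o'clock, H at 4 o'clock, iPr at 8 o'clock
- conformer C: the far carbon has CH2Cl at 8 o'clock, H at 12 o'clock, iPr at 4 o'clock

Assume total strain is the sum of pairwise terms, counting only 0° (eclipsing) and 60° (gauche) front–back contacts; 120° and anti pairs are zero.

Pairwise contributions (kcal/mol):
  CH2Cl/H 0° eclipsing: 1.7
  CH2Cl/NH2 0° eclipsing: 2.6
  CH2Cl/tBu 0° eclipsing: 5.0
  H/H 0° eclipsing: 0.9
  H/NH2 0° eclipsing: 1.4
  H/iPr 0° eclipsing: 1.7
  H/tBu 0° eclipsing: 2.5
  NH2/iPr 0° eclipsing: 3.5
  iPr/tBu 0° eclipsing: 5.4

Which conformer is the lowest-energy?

B

A (eclipsed): NH2–iPr eclipsed, tBu–CH2Cl eclipsed, H–H eclipsed; 3.5 + 5.0 + 0.9 = 9.4 kcal/mol.
B (eclipsed): NH2–CH2Cl eclipsed, tBu–H eclipsed, H–iPr eclipsed; 2.6 + 2.5 + 1.7 = 6.8 kcal/mol.
C (eclipsed): NH2–H eclipsed, tBu–iPr eclipsed, H–CH2Cl eclipsed; 1.4 + 5.4 + 1.7 = 8.5 kcal/mol.
B has the lowest total (6.8 kcal/mol).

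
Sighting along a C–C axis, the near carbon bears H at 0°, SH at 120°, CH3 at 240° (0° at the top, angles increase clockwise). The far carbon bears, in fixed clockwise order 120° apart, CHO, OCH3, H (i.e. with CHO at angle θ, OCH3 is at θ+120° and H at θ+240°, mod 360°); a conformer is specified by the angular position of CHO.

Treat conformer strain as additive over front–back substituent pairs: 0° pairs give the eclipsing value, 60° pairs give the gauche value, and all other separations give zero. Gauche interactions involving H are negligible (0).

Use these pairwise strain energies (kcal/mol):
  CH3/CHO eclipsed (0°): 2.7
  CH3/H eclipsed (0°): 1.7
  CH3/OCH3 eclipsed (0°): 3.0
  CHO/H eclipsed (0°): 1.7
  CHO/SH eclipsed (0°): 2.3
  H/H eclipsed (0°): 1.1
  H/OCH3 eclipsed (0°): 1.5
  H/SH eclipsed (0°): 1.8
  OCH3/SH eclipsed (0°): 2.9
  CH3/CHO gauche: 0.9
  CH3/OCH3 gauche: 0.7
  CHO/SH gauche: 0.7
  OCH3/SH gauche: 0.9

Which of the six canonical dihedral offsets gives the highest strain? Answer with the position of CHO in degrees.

120°

CHO at 0° is eclipsed. H at 0° is eclipsed with CHO at 0° (1.7); SH at 120° is eclipsed with OCH3 at 120° (2.9); CH3 at 240° is eclipsed with H at 240° (1.7). Total 6.3 kcal/mol.
CHO at 60° is staggered. SH at 120° is gauche with CHO at 60° (0.7); SH at 120° is gauche with OCH3 at 180° (0.9); CH3 at 240° is gauche with OCH3 at 180° (0.7). Total 2.3 kcal/mol.
CHO at 120° is eclipsed. H at 0° is eclipsed with H at 0° (1.1); SH at 120° is eclipsed with CHO at 120° (2.3); CH3 at 240° is eclipsed with OCH3 at 240° (3.0). Total 6.4 kcal/mol.
CHO at 180° is staggered. SH at 120° is gauche with CHO at 180° (0.7); CH3 at 240° is gauche with CHO at 180° (0.9); CH3 at 240° is gauche with OCH3 at 300° (0.7). Total 2.3 kcal/mol.
CHO at 240° is eclipsed. H at 0° is eclipsed with OCH3 at 0° (1.5); SH at 120° is eclipsed with H at 120° (1.8); CH3 at 240° is eclipsed with CHO at 240° (2.7). Total 6.0 kcal/mol.
CHO at 300° is staggered. SH at 120° is gauche with OCH3 at 60° (0.9); CH3 at 240° is gauche with CHO at 300° (0.9). Total 1.8 kcal/mol.
The maximum (6.4 kcal/mol) occurs with CHO at 120°.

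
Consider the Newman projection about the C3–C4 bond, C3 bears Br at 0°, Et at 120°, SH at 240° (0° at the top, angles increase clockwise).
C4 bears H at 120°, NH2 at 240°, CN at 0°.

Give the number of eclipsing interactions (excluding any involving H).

2

Non-H eclipsing pairs: Br(0°)/CN(0°); SH(240°)/NH2(240°) — 2 interactions.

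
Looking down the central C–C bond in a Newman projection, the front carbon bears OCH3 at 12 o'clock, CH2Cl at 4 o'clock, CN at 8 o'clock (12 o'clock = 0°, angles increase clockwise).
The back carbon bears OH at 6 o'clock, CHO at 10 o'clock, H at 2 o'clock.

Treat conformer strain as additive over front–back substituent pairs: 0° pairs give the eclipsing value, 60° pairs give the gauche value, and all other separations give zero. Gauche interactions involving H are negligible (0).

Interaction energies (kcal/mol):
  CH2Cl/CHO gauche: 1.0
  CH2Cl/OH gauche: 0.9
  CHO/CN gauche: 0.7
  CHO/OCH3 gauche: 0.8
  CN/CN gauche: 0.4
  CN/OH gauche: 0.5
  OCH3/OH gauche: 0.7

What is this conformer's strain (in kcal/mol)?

2.9 kcal/mol

This conformer is staggered. OCH3 at 0° is gauche with CHO at 300° (0.8); CH2Cl at 120° is gauche with OH at 180° (0.9); CN at 240° is gauche with OH at 180° (0.5); CN at 240° is gauche with CHO at 300° (0.7). Total 2.9 kcal/mol.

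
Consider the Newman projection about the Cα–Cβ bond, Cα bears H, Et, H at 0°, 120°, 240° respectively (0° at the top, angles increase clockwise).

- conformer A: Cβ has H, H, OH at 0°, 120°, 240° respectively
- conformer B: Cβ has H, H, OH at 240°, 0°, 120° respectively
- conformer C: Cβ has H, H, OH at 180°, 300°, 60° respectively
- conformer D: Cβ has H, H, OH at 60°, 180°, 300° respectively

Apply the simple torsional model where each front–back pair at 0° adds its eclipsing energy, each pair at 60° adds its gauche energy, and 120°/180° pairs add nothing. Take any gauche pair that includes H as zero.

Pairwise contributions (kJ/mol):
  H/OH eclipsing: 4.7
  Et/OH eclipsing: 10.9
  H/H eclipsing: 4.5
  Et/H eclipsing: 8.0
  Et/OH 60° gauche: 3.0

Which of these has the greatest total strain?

A (eclipsed): H(0°)/H(0°) eclipsed 4.5; Et(120°)/H(120°) eclipsed 8.0; H(240°)/OH(240°) eclipsed 4.7 → 17.2 kJ/mol.
B (eclipsed): H(0°)/H(0°) eclipsed 4.5; Et(120°)/OH(120°) eclipsed 10.9; H(240°)/H(240°) eclipsed 4.5 → 19.9 kJ/mol.
C (staggered): Et(120°)/OH(60°) gauche 3.0 → 3.0 kJ/mol.
D (staggered): no non-H gauche contacts → 0.0 kJ/mol.
B has the highest total (19.9 kJ/mol).

B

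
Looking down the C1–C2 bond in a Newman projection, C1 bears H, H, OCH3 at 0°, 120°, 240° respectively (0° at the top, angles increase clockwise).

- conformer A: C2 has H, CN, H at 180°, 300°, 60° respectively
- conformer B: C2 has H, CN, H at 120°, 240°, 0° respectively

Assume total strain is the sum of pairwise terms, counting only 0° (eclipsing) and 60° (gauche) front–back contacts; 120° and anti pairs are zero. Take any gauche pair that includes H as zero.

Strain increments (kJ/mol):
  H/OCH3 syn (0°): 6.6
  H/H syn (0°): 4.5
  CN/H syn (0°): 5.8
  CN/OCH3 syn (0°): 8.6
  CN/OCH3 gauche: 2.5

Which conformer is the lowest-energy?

A

A (staggered): OCH3–CN gauche; 2.5 = 2.5 kJ/mol.
B (eclipsed): H–H eclipsed, H–H eclipsed, OCH3–CN eclipsed; 4.5 + 4.5 + 8.6 = 17.6 kJ/mol.
A has the lowest total (2.5 kJ/mol).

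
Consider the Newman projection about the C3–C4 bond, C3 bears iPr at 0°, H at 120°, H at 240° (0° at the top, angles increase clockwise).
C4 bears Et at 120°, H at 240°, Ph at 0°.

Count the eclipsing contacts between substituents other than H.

Non-H eclipsing pairs: iPr(0°)/Ph(0°) — 1 interaction.

1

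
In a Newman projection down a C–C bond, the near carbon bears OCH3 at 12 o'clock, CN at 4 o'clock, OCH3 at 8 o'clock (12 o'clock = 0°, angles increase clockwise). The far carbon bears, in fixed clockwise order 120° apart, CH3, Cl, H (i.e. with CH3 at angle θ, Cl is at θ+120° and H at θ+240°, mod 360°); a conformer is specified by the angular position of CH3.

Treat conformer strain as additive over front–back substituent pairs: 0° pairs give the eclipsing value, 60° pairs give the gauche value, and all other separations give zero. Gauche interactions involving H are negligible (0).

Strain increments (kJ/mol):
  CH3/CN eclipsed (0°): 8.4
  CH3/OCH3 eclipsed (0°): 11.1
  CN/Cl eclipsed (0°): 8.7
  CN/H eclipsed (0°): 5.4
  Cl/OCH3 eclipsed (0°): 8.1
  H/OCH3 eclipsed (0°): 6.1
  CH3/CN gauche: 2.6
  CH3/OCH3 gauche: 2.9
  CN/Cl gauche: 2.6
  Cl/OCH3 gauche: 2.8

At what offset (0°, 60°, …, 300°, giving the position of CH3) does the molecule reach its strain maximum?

0°

CH3 at 0° (eclipsed): OCH3(0°)/CH3(0°) eclipsed 11.1; CN(120°)/Cl(120°) eclipsed 8.7; OCH3(240°)/H(240°) eclipsed 6.1 → 25.9 kJ/mol.
CH3 at 60° (staggered): OCH3(0°)/CH3(60°) gauche 2.9; CN(120°)/CH3(60°) gauche 2.6; CN(120°)/Cl(180°) gauche 2.6; OCH3(240°)/Cl(180°) gauche 2.8 → 10.9 kJ/mol.
CH3 at 120° (eclipsed): OCH3(0°)/H(0°) eclipsed 6.1; CN(120°)/CH3(120°) eclipsed 8.4; OCH3(240°)/Cl(240°) eclipsed 8.1 → 22.6 kJ/mol.
CH3 at 180° (staggered): OCH3(0°)/Cl(300°) gauche 2.8; CN(120°)/CH3(180°) gauche 2.6; OCH3(240°)/CH3(180°) gauche 2.9; OCH3(240°)/Cl(300°) gauche 2.8 → 11.1 kJ/mol.
CH3 at 240° (eclipsed): OCH3(0°)/Cl(0°) eclipsed 8.1; CN(120°)/H(120°) eclipsed 5.4; OCH3(240°)/CH3(240°) eclipsed 11.1 → 24.6 kJ/mol.
CH3 at 300° (staggered): OCH3(0°)/CH3(300°) gauche 2.9; OCH3(0°)/Cl(60°) gauche 2.8; CN(120°)/Cl(60°) gauche 2.6; OCH3(240°)/CH3(300°) gauche 2.9 → 11.2 kJ/mol.
The maximum (25.9 kJ/mol) occurs with CH3 at 0°.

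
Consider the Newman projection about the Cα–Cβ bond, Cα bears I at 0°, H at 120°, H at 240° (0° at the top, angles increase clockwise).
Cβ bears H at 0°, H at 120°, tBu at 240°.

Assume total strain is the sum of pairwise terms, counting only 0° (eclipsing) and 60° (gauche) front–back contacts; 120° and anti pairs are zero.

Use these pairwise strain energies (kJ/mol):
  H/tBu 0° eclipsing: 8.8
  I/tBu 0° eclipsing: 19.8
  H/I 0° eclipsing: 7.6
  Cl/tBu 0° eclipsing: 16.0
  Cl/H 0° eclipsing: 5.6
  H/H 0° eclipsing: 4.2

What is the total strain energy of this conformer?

This conformer (eclipsed): I–H eclipsed, H–H eclipsed, H–tBu eclipsed; 7.6 + 4.2 + 8.8 = 20.6 kJ/mol.

20.6 kJ/mol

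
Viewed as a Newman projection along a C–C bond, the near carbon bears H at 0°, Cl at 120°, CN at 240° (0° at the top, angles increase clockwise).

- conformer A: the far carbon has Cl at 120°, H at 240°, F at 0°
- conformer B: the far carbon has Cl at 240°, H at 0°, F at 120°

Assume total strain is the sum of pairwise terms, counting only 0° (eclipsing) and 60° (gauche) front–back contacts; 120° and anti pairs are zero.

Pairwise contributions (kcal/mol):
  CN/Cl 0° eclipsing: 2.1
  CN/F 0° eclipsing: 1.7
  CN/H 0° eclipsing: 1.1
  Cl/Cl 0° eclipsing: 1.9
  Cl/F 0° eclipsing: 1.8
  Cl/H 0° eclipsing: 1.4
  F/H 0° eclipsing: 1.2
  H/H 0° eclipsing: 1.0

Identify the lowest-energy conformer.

A (eclipsed): H(0°)/F(0°) eclipsed 1.2; Cl(120°)/Cl(120°) eclipsed 1.9; CN(240°)/H(240°) eclipsed 1.1 → 4.2 kcal/mol.
B (eclipsed): H(0°)/H(0°) eclipsed 1.0; Cl(120°)/F(120°) eclipsed 1.8; CN(240°)/Cl(240°) eclipsed 2.1 → 4.9 kcal/mol.
A has the lowest total (4.2 kcal/mol).

A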